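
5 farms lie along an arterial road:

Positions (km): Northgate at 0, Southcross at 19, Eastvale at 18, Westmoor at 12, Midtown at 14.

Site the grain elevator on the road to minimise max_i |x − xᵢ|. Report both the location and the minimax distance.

The 1-center on a line is the midpoint of the two extreme points: leftmost at 0, rightmost at 19.
Optimal location = (0 + 19)/2 = 9.5; maximum distance = (19 − 0)/2 = 9.5.

location 9.5, max distance 9.5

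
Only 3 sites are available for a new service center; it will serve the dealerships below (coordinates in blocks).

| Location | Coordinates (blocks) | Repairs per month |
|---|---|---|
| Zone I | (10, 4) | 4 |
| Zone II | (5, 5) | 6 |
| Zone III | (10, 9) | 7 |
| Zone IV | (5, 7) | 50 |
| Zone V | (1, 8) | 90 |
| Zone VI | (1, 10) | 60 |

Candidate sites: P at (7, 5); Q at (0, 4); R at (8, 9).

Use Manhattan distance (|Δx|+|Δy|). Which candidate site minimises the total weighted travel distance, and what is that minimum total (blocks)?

Total weighted distance at each candidate:
  P (7, 5): total = 1747
  Q (0, 4): total = 1451
  R (8, 9): total = 1534
Minimum is at Q with total 1451 blocks.

Q, total 1451 blocks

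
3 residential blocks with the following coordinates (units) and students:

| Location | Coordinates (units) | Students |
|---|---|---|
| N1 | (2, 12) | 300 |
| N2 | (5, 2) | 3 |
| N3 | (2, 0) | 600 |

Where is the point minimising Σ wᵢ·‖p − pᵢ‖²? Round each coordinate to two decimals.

(2.01, 3.99)

The minimiser of Σwᵢ‖p−pᵢ‖² is the weighted centroid p* = (Σwᵢpᵢ)/(Σwᵢ).
Σwᵢ = 903.
Σwᵢxᵢ = 300·2 + 3·5 + 600·2 = 1815.
Σwᵢyᵢ = 300·12 + 3·2 + 600·0 = 3606.
x* = 1815/903 = 2.01, y* = 3606/903 = 3.99.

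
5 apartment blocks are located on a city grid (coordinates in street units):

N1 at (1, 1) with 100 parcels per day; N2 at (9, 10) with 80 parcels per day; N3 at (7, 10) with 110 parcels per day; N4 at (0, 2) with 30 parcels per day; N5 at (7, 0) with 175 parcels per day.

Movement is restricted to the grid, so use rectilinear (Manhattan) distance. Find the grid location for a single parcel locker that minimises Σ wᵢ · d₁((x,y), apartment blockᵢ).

Manhattan distance separates: Σwᵢ(|x−xᵢ|+|y−yᵢ|) = Σwᵢ|x−xᵢ| + Σwᵢ|y−yᵢ|, so x and y are optimised independently as 1-D weighted medians.
Total weight W = 495; half = 247.5.
x-coordinate, sorted with cumulative weight:
  x=0 (N4, w=30) cum 30
  x=1 (N1, w=100) cum 130
  x=7 (N3, w=110) cum 240
  x=7 (N5, w=175) cum 415  ← median
  x=9 (N2, w=80) cum 495
⇒ x* = 7
y-coordinate, sorted with cumulative weight:
  y=0 (N5, w=175) cum 175
  y=1 (N1, w=100) cum 275  ← median
  y=2 (N4, w=30) cum 305
  y=10 (N2, w=80) cum 385
  y=10 (N3, w=110) cum 495
⇒ y* = 1

(7, 1)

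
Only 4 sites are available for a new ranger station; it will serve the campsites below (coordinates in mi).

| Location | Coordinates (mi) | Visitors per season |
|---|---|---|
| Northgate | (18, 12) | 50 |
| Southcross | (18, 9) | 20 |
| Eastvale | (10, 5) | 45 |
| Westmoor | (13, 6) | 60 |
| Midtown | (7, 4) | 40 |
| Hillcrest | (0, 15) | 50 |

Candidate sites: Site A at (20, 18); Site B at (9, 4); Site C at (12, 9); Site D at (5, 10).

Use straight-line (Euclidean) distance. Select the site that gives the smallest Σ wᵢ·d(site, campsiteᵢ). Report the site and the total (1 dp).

Total weighted distance at each candidate:
  Site A (20, 18): total = 3847.6
  Site B (9, 4): total = 1930.6
  Site C (12, 9): total = 1800.1
  Site D (5, 10): total = 2379.8
Minimum is at Site C with total 1800.1 mi.

Site C, total 1800.1 mi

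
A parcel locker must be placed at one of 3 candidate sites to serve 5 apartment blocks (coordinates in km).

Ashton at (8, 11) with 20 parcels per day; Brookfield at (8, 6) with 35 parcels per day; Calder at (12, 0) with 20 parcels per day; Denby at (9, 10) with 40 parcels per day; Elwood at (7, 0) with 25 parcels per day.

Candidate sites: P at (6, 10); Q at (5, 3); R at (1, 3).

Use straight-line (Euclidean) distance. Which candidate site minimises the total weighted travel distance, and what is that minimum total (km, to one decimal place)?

Total weighted distance at each candidate:
  P (6, 10): total = 805.7
  Q (5, 3): total = 884.3
  R (1, 3): total = 1300.1
Minimum is at P with total 805.7 km.

P, total 805.7 km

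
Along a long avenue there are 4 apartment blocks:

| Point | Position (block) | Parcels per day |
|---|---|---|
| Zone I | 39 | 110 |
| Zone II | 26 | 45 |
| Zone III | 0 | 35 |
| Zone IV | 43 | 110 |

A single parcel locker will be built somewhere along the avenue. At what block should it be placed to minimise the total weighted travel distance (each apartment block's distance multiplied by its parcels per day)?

For a sum of weighted absolute distances on a line, the optimum is the weighted median (not the mean). Total weight W = 300; half-weight = 150.
Sort by position and accumulate weight:
  block 0 (Zone III, w=35) → cum 35
  block 26 (Zone II, w=45) → cum 80
  block 39 (Zone I, w=110) → cum 190  ≥ 150 → median here
  block 43 (Zone IV, w=110) → cum 300
Optimal location: block 39.

x = 39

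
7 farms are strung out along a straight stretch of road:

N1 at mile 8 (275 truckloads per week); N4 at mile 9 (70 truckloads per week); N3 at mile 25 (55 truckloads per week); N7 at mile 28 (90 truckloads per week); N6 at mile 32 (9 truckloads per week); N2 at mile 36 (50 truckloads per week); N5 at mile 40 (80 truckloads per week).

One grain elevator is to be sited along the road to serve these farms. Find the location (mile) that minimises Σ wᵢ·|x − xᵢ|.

For a sum of weighted absolute distances on a line, the optimum is the weighted median (not the mean). Total weight W = 629; half-weight = 314.5.
Sort by position and accumulate weight:
  mile 8 (N1, w=275) → cum 275
  mile 9 (N4, w=70) → cum 345  ≥ 314.5 → median here
  mile 25 (N3, w=55) → cum 400
  mile 28 (N7, w=90) → cum 490
  mile 32 (N6, w=9) → cum 499
  mile 36 (N2, w=50) → cum 549
  mile 40 (N5, w=80) → cum 629
Optimal location: mile 9.

x = 9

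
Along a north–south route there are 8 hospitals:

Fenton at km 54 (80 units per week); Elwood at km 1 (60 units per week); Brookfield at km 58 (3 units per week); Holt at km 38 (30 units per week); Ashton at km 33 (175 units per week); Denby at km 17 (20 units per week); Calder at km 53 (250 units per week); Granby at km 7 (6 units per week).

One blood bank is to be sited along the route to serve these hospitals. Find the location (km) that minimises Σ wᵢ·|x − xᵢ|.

For a sum of weighted absolute distances on a line, the optimum is the weighted median (not the mean). Total weight W = 624; half-weight = 312.
Sort by position and accumulate weight:
  km 1 (Elwood, w=60) → cum 60
  km 7 (Granby, w=6) → cum 66
  km 17 (Denby, w=20) → cum 86
  km 33 (Ashton, w=175) → cum 261
  km 38 (Holt, w=30) → cum 291
  km 53 (Calder, w=250) → cum 541  ≥ 312 → median here
  km 54 (Fenton, w=80) → cum 621
  km 58 (Brookfield, w=3) → cum 624
Optimal location: km 53.

x = 53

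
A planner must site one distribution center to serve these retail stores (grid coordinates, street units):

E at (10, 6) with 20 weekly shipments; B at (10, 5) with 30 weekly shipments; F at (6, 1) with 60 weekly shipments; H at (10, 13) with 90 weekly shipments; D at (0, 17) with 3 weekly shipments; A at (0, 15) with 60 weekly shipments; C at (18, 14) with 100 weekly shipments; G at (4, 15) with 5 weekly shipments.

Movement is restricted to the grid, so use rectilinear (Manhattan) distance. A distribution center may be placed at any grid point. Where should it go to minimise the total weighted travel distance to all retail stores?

Manhattan distance separates: Σwᵢ(|x−xᵢ|+|y−yᵢ|) = Σwᵢ|x−xᵢ| + Σwᵢ|y−yᵢ|, so x and y are optimised independently as 1-D weighted medians.
Total weight W = 368; half = 184.
x-coordinate, sorted with cumulative weight:
  x=0 (D, w=3) cum 3
  x=0 (A, w=60) cum 63
  x=4 (G, w=5) cum 68
  x=6 (F, w=60) cum 128
  x=10 (E, w=20) cum 148
  x=10 (B, w=30) cum 178
  x=10 (H, w=90) cum 268  ← median
  x=18 (C, w=100) cum 368
⇒ x* = 10
y-coordinate, sorted with cumulative weight:
  y=1 (F, w=60) cum 60
  y=5 (B, w=30) cum 90
  y=6 (E, w=20) cum 110
  y=13 (H, w=90) cum 200  ← median
  y=14 (C, w=100) cum 300
  y=15 (A, w=60) cum 360
  y=15 (G, w=5) cum 365
  y=17 (D, w=3) cum 368
⇒ y* = 13

(10, 13)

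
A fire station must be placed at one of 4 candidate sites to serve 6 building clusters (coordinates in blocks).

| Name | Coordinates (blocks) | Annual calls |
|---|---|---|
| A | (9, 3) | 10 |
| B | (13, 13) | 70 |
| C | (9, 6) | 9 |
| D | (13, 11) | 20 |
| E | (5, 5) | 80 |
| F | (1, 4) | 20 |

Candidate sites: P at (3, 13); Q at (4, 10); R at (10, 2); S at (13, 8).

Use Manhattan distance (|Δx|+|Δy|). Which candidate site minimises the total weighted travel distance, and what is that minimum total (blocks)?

Total weighted distance at each candidate:
  P (3, 13): total = 2237
  Q (4, 10): total = 1901
  R (10, 2): total = 2145
  S (13, 8): total = 1754
Minimum is at S with total 1754 blocks.

S, total 1754 blocks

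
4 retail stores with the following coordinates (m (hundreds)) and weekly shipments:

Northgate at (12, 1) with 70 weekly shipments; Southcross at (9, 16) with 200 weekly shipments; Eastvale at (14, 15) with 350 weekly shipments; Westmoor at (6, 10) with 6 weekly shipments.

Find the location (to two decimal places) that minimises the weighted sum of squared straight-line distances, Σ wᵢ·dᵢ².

The minimiser of Σwᵢ‖p−pᵢ‖² is the weighted centroid p* = (Σwᵢpᵢ)/(Σwᵢ).
Σwᵢ = 626.
Σwᵢxᵢ = 70·12 + 200·9 + 350·14 + 6·6 = 7576.
Σwᵢyᵢ = 70·1 + 200·16 + 350·15 + 6·10 = 8580.
x* = 7576/626 = 12.10, y* = 8580/626 = 13.71.

(12.10, 13.71)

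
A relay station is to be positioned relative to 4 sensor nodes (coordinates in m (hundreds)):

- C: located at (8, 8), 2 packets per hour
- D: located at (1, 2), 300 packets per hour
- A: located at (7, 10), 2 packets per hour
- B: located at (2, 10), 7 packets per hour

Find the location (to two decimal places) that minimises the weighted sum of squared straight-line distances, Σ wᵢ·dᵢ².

The minimiser of Σwᵢ‖p−pᵢ‖² is the weighted centroid p* = (Σwᵢpᵢ)/(Σwᵢ).
Σwᵢ = 311.
Σwᵢxᵢ = 2·8 + 300·1 + 2·7 + 7·2 = 344.
Σwᵢyᵢ = 2·8 + 300·2 + 2·10 + 7·10 = 706.
x* = 344/311 = 1.11, y* = 706/311 = 2.27.

(1.11, 2.27)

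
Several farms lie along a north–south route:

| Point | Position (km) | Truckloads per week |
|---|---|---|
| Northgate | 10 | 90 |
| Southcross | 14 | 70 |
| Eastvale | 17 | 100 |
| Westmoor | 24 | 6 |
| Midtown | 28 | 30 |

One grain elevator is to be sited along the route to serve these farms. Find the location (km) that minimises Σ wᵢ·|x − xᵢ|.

x = 14

For a sum of weighted absolute distances on a line, the optimum is the weighted median (not the mean). Total weight W = 296; half-weight = 148.
Sort by position and accumulate weight:
  km 10 (Northgate, w=90) → cum 90
  km 14 (Southcross, w=70) → cum 160  ≥ 148 → median here
  km 17 (Eastvale, w=100) → cum 260
  km 24 (Westmoor, w=6) → cum 266
  km 28 (Midtown, w=30) → cum 296
Optimal location: km 14.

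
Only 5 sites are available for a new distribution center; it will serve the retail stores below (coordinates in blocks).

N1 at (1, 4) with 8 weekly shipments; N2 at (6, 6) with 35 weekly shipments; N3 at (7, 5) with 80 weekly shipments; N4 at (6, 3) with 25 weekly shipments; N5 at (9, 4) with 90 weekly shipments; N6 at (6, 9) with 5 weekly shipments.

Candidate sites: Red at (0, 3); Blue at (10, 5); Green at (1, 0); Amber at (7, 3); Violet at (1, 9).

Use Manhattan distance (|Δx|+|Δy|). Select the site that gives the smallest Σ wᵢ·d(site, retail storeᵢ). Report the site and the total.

Total weighted distance at each candidate:
  Red (0, 3): total = 2161
  Blue (10, 5): total = 865
  Green (1, 0): total = 2647
  Amber (7, 3): total = 686
  Violet (1, 9): total = 2590
Minimum is at Amber with total 686 blocks.

Amber, total 686 blocks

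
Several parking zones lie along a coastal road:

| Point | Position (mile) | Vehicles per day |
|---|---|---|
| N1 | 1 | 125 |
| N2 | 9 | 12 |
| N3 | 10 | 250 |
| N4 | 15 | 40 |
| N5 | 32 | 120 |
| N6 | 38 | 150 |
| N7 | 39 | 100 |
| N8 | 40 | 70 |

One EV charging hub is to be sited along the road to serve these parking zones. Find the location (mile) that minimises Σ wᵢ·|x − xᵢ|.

x = 32

For a sum of weighted absolute distances on a line, the optimum is the weighted median (not the mean). Total weight W = 867; half-weight = 433.5.
Sort by position and accumulate weight:
  mile 1 (N1, w=125) → cum 125
  mile 9 (N2, w=12) → cum 137
  mile 10 (N3, w=250) → cum 387
  mile 15 (N4, w=40) → cum 427
  mile 32 (N5, w=120) → cum 547  ≥ 433.5 → median here
  mile 38 (N6, w=150) → cum 697
  mile 39 (N7, w=100) → cum 797
  mile 40 (N8, w=70) → cum 867
Optimal location: mile 32.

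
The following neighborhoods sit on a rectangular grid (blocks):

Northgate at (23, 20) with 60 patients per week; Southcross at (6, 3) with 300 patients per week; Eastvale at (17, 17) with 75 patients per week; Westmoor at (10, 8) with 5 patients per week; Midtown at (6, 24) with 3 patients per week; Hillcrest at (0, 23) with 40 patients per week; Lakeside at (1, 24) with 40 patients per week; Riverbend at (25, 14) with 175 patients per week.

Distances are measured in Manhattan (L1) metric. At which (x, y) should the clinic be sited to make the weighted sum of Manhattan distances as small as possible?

(6, 14)

Manhattan distance separates: Σwᵢ(|x−xᵢ|+|y−yᵢ|) = Σwᵢ|x−xᵢ| + Σwᵢ|y−yᵢ|, so x and y are optimised independently as 1-D weighted medians.
Total weight W = 698; half = 349.
x-coordinate, sorted with cumulative weight:
  x=0 (Hillcrest, w=40) cum 40
  x=1 (Lakeside, w=40) cum 80
  x=6 (Southcross, w=300) cum 380  ← median
  x=6 (Midtown, w=3) cum 383
  x=10 (Westmoor, w=5) cum 388
  x=17 (Eastvale, w=75) cum 463
  x=23 (Northgate, w=60) cum 523
  x=25 (Riverbend, w=175) cum 698
⇒ x* = 6
y-coordinate, sorted with cumulative weight:
  y=3 (Southcross, w=300) cum 300
  y=8 (Westmoor, w=5) cum 305
  y=14 (Riverbend, w=175) cum 480  ← median
  y=17 (Eastvale, w=75) cum 555
  y=20 (Northgate, w=60) cum 615
  y=23 (Hillcrest, w=40) cum 655
  y=24 (Midtown, w=3) cum 658
  y=24 (Lakeside, w=40) cum 698
⇒ y* = 14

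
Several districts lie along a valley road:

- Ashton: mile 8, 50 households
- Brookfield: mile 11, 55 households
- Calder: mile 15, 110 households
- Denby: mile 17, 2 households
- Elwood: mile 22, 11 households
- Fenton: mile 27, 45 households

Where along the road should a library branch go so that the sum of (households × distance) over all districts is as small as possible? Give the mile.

For a sum of weighted absolute distances on a line, the optimum is the weighted median (not the mean). Total weight W = 273; half-weight = 136.5.
Sort by position and accumulate weight:
  mile 8 (Ashton, w=50) → cum 50
  mile 11 (Brookfield, w=55) → cum 105
  mile 15 (Calder, w=110) → cum 215  ≥ 136.5 → median here
  mile 17 (Denby, w=2) → cum 217
  mile 22 (Elwood, w=11) → cum 228
  mile 27 (Fenton, w=45) → cum 273
Optimal location: mile 15.

x = 15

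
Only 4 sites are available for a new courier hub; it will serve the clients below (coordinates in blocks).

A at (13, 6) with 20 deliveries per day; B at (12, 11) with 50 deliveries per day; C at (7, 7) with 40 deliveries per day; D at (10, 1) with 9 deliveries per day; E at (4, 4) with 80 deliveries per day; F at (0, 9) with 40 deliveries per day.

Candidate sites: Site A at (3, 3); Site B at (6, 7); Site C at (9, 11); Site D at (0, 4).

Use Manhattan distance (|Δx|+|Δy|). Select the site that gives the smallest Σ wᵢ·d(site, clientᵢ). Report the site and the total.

Site B, total 1510 blocks

Total weighted distance at each candidate:
  Site A (3, 3): total = 2031
  Site B (6, 7): total = 1510
  Site C (9, 11): total = 2069
  Site D (0, 4): total = 2287
Minimum is at Site B with total 1510 blocks.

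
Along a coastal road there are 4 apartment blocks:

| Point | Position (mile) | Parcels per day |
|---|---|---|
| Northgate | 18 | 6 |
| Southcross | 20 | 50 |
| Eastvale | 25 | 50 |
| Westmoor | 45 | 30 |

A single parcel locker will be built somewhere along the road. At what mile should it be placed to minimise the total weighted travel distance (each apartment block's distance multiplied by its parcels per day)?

For a sum of weighted absolute distances on a line, the optimum is the weighted median (not the mean). Total weight W = 136; half-weight = 68.
Sort by position and accumulate weight:
  mile 18 (Northgate, w=6) → cum 6
  mile 20 (Southcross, w=50) → cum 56
  mile 25 (Eastvale, w=50) → cum 106  ≥ 68 → median here
  mile 45 (Westmoor, w=30) → cum 136
Optimal location: mile 25.

x = 25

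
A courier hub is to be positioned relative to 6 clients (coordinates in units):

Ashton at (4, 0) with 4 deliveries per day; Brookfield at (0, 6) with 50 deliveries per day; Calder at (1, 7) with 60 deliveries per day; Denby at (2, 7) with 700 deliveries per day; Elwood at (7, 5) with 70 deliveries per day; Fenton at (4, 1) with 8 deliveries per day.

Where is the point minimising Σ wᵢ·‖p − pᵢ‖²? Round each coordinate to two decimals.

The minimiser of Σwᵢ‖p−pᵢ‖² is the weighted centroid p* = (Σwᵢpᵢ)/(Σwᵢ).
Σwᵢ = 892.
Σwᵢxᵢ = 4·4 + 50·0 + 60·1 + 700·2 + 70·7 + 8·4 = 1998.
Σwᵢyᵢ = 4·0 + 50·6 + 60·7 + 700·7 + 70·5 + 8·1 = 5978.
x* = 1998/892 = 2.24, y* = 5978/892 = 6.70.

(2.24, 6.70)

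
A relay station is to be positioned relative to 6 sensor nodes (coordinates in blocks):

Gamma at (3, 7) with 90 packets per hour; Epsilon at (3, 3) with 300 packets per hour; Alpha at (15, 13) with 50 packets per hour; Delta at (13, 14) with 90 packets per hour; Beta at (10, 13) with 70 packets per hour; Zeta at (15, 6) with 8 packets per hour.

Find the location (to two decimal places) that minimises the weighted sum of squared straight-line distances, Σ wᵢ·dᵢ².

(6.43, 7.23)

The minimiser of Σwᵢ‖p−pᵢ‖² is the weighted centroid p* = (Σwᵢpᵢ)/(Σwᵢ).
Σwᵢ = 608.
Σwᵢxᵢ = 90·3 + 300·3 + 50·15 + 90·13 + 70·10 + 8·15 = 3910.
Σwᵢyᵢ = 90·7 + 300·3 + 50·13 + 90·14 + 70·13 + 8·6 = 4398.
x* = 3910/608 = 6.43, y* = 4398/608 = 7.23.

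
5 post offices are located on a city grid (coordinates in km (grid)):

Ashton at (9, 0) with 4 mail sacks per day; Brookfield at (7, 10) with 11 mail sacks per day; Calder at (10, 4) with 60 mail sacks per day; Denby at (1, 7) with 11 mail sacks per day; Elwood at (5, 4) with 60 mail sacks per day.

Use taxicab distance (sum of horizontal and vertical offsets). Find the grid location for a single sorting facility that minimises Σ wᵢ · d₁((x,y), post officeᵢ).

Manhattan distance separates: Σwᵢ(|x−xᵢ|+|y−yᵢ|) = Σwᵢ|x−xᵢ| + Σwᵢ|y−yᵢ|, so x and y are optimised independently as 1-D weighted medians.
Total weight W = 146; half = 73.
x-coordinate, sorted with cumulative weight:
  x=1 (Denby, w=11) cum 11
  x=5 (Elwood, w=60) cum 71
  x=7 (Brookfield, w=11) cum 82  ← median
  x=9 (Ashton, w=4) cum 86
  x=10 (Calder, w=60) cum 146
⇒ x* = 7
y-coordinate, sorted with cumulative weight:
  y=0 (Ashton, w=4) cum 4
  y=4 (Calder, w=60) cum 64
  y=4 (Elwood, w=60) cum 124  ← median
  y=7 (Denby, w=11) cum 135
  y=10 (Brookfield, w=11) cum 146
⇒ y* = 4

(7, 4)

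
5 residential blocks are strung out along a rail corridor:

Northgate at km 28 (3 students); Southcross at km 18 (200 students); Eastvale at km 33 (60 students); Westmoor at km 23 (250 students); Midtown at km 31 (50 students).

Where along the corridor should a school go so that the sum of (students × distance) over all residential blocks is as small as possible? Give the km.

For a sum of weighted absolute distances on a line, the optimum is the weighted median (not the mean). Total weight W = 563; half-weight = 281.5.
Sort by position and accumulate weight:
  km 18 (Southcross, w=200) → cum 200
  km 23 (Westmoor, w=250) → cum 450  ≥ 281.5 → median here
  km 28 (Northgate, w=3) → cum 453
  km 31 (Midtown, w=50) → cum 503
  km 33 (Eastvale, w=60) → cum 563
Optimal location: km 23.

x = 23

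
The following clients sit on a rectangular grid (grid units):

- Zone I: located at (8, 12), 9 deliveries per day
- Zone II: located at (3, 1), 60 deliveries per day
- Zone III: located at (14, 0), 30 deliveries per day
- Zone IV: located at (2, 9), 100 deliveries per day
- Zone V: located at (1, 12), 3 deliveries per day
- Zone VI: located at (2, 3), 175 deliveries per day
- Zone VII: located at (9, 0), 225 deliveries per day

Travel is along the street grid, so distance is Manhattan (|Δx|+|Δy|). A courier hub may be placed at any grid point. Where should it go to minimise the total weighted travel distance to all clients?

(3, 1)

Manhattan distance separates: Σwᵢ(|x−xᵢ|+|y−yᵢ|) = Σwᵢ|x−xᵢ| + Σwᵢ|y−yᵢ|, so x and y are optimised independently as 1-D weighted medians.
Total weight W = 602; half = 301.
x-coordinate, sorted with cumulative weight:
  x=1 (Zone V, w=3) cum 3
  x=2 (Zone IV, w=100) cum 103
  x=2 (Zone VI, w=175) cum 278
  x=3 (Zone II, w=60) cum 338  ← median
  x=8 (Zone I, w=9) cum 347
  x=9 (Zone VII, w=225) cum 572
  x=14 (Zone III, w=30) cum 602
⇒ x* = 3
y-coordinate, sorted with cumulative weight:
  y=0 (Zone III, w=30) cum 30
  y=0 (Zone VII, w=225) cum 255
  y=1 (Zone II, w=60) cum 315  ← median
  y=3 (Zone VI, w=175) cum 490
  y=9 (Zone IV, w=100) cum 590
  y=12 (Zone I, w=9) cum 599
  y=12 (Zone V, w=3) cum 602
⇒ y* = 1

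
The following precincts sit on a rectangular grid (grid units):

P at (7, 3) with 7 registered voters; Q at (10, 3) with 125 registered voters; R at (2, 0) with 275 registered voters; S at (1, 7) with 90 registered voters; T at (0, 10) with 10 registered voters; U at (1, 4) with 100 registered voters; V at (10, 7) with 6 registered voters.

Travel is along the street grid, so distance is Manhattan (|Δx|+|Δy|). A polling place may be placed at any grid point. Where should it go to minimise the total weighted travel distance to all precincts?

Manhattan distance separates: Σwᵢ(|x−xᵢ|+|y−yᵢ|) = Σwᵢ|x−xᵢ| + Σwᵢ|y−yᵢ|, so x and y are optimised independently as 1-D weighted medians.
Total weight W = 613; half = 306.5.
x-coordinate, sorted with cumulative weight:
  x=0 (T, w=10) cum 10
  x=1 (S, w=90) cum 100
  x=1 (U, w=100) cum 200
  x=2 (R, w=275) cum 475  ← median
  x=7 (P, w=7) cum 482
  x=10 (Q, w=125) cum 607
  x=10 (V, w=6) cum 613
⇒ x* = 2
y-coordinate, sorted with cumulative weight:
  y=0 (R, w=275) cum 275
  y=3 (P, w=7) cum 282
  y=3 (Q, w=125) cum 407  ← median
  y=4 (U, w=100) cum 507
  y=7 (S, w=90) cum 597
  y=7 (V, w=6) cum 603
  y=10 (T, w=10) cum 613
⇒ y* = 3

(2, 3)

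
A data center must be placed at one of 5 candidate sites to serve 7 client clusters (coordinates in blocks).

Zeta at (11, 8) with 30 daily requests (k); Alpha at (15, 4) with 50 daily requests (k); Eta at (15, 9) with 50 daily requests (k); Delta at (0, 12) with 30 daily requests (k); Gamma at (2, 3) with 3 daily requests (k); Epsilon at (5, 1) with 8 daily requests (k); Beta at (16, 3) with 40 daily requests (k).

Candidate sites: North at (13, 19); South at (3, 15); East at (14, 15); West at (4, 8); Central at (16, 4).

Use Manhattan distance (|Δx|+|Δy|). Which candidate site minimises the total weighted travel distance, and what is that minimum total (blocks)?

Central, total 1537 blocks

Total weighted distance at each candidate:
  North (13, 19): total = 3489
  South (3, 15): total = 3847
  East (14, 15): total = 2576
  West (4, 8): total = 2565
  Central (16, 4): total = 1537
Minimum is at Central with total 1537 blocks.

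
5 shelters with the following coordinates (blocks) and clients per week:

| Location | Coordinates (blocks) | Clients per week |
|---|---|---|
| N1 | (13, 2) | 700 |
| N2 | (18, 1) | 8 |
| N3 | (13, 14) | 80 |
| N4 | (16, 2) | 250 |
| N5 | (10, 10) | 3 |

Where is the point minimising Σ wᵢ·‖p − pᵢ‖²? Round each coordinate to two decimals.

The minimiser of Σwᵢ‖p−pᵢ‖² is the weighted centroid p* = (Σwᵢpᵢ)/(Σwᵢ).
Σwᵢ = 1041.
Σwᵢxᵢ = 700·13 + 8·18 + 80·13 + 250·16 + 3·10 = 14314.
Σwᵢyᵢ = 700·2 + 8·1 + 80·14 + 250·2 + 3·10 = 3058.
x* = 14314/1041 = 13.75, y* = 3058/1041 = 2.94.

(13.75, 2.94)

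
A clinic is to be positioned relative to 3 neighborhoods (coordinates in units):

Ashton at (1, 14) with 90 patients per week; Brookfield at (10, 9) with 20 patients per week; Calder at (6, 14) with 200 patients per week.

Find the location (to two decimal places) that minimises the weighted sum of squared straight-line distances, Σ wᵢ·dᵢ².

(4.81, 13.68)

The minimiser of Σwᵢ‖p−pᵢ‖² is the weighted centroid p* = (Σwᵢpᵢ)/(Σwᵢ).
Σwᵢ = 310.
Σwᵢxᵢ = 90·1 + 20·10 + 200·6 = 1490.
Σwᵢyᵢ = 90·14 + 20·9 + 200·14 = 4240.
x* = 1490/310 = 4.81, y* = 4240/310 = 13.68.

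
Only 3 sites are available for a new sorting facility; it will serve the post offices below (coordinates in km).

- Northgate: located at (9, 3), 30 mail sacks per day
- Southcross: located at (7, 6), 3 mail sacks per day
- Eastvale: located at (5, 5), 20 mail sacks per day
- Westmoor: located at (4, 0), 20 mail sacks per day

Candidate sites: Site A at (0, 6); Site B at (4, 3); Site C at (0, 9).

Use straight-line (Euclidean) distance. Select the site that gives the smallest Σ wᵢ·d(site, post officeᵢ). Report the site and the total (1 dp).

Total weighted distance at each candidate:
  Site A (0, 6): total = 551.8
  Site B (4, 3): total = 267.4
  Site C (0, 9): total = 672.4
Minimum is at Site B with total 267.4 km.

Site B, total 267.4 km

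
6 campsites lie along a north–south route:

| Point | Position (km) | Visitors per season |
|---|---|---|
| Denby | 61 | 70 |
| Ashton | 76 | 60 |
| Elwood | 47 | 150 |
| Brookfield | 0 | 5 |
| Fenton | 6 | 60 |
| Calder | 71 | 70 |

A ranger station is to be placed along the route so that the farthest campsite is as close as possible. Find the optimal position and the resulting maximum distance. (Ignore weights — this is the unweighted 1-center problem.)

location 38, max distance 38

The 1-center on a line is the midpoint of the two extreme points: leftmost at 0, rightmost at 76.
Optimal location = (0 + 76)/2 = 38; maximum distance = (76 − 0)/2 = 38.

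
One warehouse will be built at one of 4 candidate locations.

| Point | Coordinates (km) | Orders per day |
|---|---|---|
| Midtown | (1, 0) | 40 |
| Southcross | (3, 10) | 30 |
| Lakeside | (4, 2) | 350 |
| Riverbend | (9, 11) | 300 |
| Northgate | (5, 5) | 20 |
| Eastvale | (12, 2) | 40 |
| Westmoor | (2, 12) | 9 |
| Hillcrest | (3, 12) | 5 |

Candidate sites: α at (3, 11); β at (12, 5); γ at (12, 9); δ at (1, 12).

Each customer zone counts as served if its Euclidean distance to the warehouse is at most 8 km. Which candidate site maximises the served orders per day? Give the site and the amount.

α, covering 364

Coverage radius r = 8 km; a point is covered iff (Δx)²+(Δy)² ≤ 8² = 64.
  α (3, 11): covers {Southcross, Riverbend, Northgate, Westmoor, Hillcrest} → 364
  β (12, 5): covers {Riverbend, Northgate, Eastvale} → 360
  γ (12, 9): covers {Riverbend, Eastvale} → 340
  δ (1, 12): covers {Southcross, Westmoor, Hillcrest} → 44
Maximum coverage at α: 364 orders per day.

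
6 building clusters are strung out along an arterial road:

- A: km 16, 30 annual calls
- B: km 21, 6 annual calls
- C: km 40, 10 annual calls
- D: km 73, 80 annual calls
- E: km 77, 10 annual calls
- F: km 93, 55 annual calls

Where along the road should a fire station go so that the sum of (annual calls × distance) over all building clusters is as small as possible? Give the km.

x = 73

For a sum of weighted absolute distances on a line, the optimum is the weighted median (not the mean). Total weight W = 191; half-weight = 95.5.
Sort by position and accumulate weight:
  km 16 (A, w=30) → cum 30
  km 21 (B, w=6) → cum 36
  km 40 (C, w=10) → cum 46
  km 73 (D, w=80) → cum 126  ≥ 95.5 → median here
  km 77 (E, w=10) → cum 136
  km 93 (F, w=55) → cum 191
Optimal location: km 73.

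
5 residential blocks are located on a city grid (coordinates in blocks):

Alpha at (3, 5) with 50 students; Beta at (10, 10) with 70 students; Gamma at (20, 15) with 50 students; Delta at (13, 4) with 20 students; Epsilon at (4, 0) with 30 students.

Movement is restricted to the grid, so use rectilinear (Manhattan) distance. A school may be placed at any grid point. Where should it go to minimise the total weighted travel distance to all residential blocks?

Manhattan distance separates: Σwᵢ(|x−xᵢ|+|y−yᵢ|) = Σwᵢ|x−xᵢ| + Σwᵢ|y−yᵢ|, so x and y are optimised independently as 1-D weighted medians.
Total weight W = 220; half = 110.
x-coordinate, sorted with cumulative weight:
  x=3 (Alpha, w=50) cum 50
  x=4 (Epsilon, w=30) cum 80
  x=10 (Beta, w=70) cum 150  ← median
  x=13 (Delta, w=20) cum 170
  x=20 (Gamma, w=50) cum 220
⇒ x* = 10
y-coordinate, sorted with cumulative weight:
  y=0 (Epsilon, w=30) cum 30
  y=4 (Delta, w=20) cum 50
  y=5 (Alpha, w=50) cum 100
  y=10 (Beta, w=70) cum 170  ← median
  y=15 (Gamma, w=50) cum 220
⇒ y* = 10

(10, 10)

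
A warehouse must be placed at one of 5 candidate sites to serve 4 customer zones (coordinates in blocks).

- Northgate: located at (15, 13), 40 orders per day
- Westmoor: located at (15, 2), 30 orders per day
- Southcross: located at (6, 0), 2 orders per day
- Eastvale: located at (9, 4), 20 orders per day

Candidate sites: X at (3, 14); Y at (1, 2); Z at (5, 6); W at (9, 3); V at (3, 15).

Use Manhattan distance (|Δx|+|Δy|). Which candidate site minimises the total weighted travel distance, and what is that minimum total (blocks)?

Total weighted distance at each candidate:
  X (3, 14): total = 1594
  Y (1, 2): total = 1634
  Z (5, 6): total = 1234
  W (9, 3): total = 882
  V (3, 15): total = 1686
Minimum is at W with total 882 blocks.

W, total 882 blocks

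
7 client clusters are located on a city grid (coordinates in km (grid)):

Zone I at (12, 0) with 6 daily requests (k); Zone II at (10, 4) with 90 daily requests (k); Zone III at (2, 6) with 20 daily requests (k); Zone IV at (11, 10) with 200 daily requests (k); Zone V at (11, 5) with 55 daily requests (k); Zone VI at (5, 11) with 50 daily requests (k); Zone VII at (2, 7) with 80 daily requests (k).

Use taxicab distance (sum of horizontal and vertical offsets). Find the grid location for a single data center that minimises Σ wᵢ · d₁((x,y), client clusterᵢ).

Manhattan distance separates: Σwᵢ(|x−xᵢ|+|y−yᵢ|) = Σwᵢ|x−xᵢ| + Σwᵢ|y−yᵢ|, so x and y are optimised independently as 1-D weighted medians.
Total weight W = 501; half = 250.5.
x-coordinate, sorted with cumulative weight:
  x=2 (Zone III, w=20) cum 20
  x=2 (Zone VII, w=80) cum 100
  x=5 (Zone VI, w=50) cum 150
  x=10 (Zone II, w=90) cum 240
  x=11 (Zone IV, w=200) cum 440  ← median
  x=11 (Zone V, w=55) cum 495
  x=12 (Zone I, w=6) cum 501
⇒ x* = 11
y-coordinate, sorted with cumulative weight:
  y=0 (Zone I, w=6) cum 6
  y=4 (Zone II, w=90) cum 96
  y=5 (Zone V, w=55) cum 151
  y=6 (Zone III, w=20) cum 171
  y=7 (Zone VII, w=80) cum 251  ← median
  y=10 (Zone IV, w=200) cum 451
  y=11 (Zone VI, w=50) cum 501
⇒ y* = 7

(11, 7)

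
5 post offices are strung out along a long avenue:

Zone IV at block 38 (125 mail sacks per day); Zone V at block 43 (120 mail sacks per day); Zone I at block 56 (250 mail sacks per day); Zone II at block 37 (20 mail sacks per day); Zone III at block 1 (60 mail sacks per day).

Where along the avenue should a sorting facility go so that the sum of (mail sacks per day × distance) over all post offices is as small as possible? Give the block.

x = 43

For a sum of weighted absolute distances on a line, the optimum is the weighted median (not the mean). Total weight W = 575; half-weight = 287.5.
Sort by position and accumulate weight:
  block 1 (Zone III, w=60) → cum 60
  block 37 (Zone II, w=20) → cum 80
  block 38 (Zone IV, w=125) → cum 205
  block 43 (Zone V, w=120) → cum 325  ≥ 287.5 → median here
  block 56 (Zone I, w=250) → cum 575
Optimal location: block 43.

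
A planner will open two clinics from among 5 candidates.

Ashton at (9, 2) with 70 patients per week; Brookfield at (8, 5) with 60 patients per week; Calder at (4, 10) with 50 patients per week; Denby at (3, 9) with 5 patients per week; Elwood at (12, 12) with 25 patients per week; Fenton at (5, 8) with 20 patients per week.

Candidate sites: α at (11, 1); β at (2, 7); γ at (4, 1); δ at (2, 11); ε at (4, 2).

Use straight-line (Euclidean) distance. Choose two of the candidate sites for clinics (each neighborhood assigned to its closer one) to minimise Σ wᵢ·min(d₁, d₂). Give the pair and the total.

{α, δ}, total 915.6

Evaluate every pair (each demand assigned to the nearer of the two):
  {α, δ}: total = 915.6
  {α, β}: total = 987.4
  {δ, ε}: total = 1109.1
  {γ, δ}: total = 1155.4
  {β, ε}: total = 1184.2
  {β, γ}: total = 1230.6
  {α, ε}: total = 1289.7
  {α, γ}: total = 1364.4
  {β, δ}: total = 1419.1
  {γ, ε}: total = 1527.2
Best pair: {α, δ} with total 915.6.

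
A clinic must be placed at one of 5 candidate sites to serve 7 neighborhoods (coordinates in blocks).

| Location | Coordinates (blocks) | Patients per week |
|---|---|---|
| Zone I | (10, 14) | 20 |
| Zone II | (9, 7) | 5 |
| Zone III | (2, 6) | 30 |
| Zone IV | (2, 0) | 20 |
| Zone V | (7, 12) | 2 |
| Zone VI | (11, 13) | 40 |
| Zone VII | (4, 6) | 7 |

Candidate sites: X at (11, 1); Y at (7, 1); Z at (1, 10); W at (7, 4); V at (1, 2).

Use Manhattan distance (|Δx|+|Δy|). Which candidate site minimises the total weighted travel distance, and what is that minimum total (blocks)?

W, total 1246 blocks

Total weighted distance at each candidate:
  X (11, 1): total = 1534
  Y (7, 1): total = 1498
  Z (1, 10): total = 1270
  W (7, 4): total = 1246
  V (1, 2): total = 1616
Minimum is at W with total 1246 blocks.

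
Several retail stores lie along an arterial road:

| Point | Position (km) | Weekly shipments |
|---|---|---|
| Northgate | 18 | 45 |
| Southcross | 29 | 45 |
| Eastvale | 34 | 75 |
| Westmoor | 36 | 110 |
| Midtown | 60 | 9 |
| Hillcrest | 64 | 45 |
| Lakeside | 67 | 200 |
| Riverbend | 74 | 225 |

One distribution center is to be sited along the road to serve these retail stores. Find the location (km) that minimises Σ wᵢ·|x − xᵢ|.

For a sum of weighted absolute distances on a line, the optimum is the weighted median (not the mean). Total weight W = 754; half-weight = 377.
Sort by position and accumulate weight:
  km 18 (Northgate, w=45) → cum 45
  km 29 (Southcross, w=45) → cum 90
  km 34 (Eastvale, w=75) → cum 165
  km 36 (Westmoor, w=110) → cum 275
  km 60 (Midtown, w=9) → cum 284
  km 64 (Hillcrest, w=45) → cum 329
  km 67 (Lakeside, w=200) → cum 529  ≥ 377 → median here
  km 74 (Riverbend, w=225) → cum 754
Optimal location: km 67.

x = 67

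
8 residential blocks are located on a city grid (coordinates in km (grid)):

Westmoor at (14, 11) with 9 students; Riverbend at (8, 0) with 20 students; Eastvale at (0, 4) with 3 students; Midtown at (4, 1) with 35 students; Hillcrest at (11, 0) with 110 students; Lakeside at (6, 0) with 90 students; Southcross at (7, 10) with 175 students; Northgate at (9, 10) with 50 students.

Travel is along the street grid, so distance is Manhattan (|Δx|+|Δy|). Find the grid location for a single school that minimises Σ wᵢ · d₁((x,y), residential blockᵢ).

Manhattan distance separates: Σwᵢ(|x−xᵢ|+|y−yᵢ|) = Σwᵢ|x−xᵢ| + Σwᵢ|y−yᵢ|, so x and y are optimised independently as 1-D weighted medians.
Total weight W = 492; half = 246.
x-coordinate, sorted with cumulative weight:
  x=0 (Eastvale, w=3) cum 3
  x=4 (Midtown, w=35) cum 38
  x=6 (Lakeside, w=90) cum 128
  x=7 (Southcross, w=175) cum 303  ← median
  x=8 (Riverbend, w=20) cum 323
  x=9 (Northgate, w=50) cum 373
  x=11 (Hillcrest, w=110) cum 483
  x=14 (Westmoor, w=9) cum 492
⇒ x* = 7
y-coordinate, sorted with cumulative weight:
  y=0 (Riverbend, w=20) cum 20
  y=0 (Hillcrest, w=110) cum 130
  y=0 (Lakeside, w=90) cum 220
  y=1 (Midtown, w=35) cum 255  ← median
  y=4 (Eastvale, w=3) cum 258
  y=10 (Southcross, w=175) cum 433
  y=10 (Northgate, w=50) cum 483
  y=11 (Westmoor, w=9) cum 492
⇒ y* = 1

(7, 1)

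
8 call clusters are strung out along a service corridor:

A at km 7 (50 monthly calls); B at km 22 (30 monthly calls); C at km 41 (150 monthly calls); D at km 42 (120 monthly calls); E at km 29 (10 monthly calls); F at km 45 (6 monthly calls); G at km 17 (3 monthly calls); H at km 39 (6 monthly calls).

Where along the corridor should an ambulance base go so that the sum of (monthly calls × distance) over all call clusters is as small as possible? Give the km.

x = 41

For a sum of weighted absolute distances on a line, the optimum is the weighted median (not the mean). Total weight W = 375; half-weight = 187.5.
Sort by position and accumulate weight:
  km 7 (A, w=50) → cum 50
  km 17 (G, w=3) → cum 53
  km 22 (B, w=30) → cum 83
  km 29 (E, w=10) → cum 93
  km 39 (H, w=6) → cum 99
  km 41 (C, w=150) → cum 249  ≥ 187.5 → median here
  km 42 (D, w=120) → cum 369
  km 45 (F, w=6) → cum 375
Optimal location: km 41.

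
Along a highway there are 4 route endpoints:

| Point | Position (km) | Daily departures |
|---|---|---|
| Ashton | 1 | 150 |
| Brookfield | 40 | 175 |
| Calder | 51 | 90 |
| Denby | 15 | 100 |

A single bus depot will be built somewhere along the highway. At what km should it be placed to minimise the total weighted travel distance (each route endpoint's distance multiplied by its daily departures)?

For a sum of weighted absolute distances on a line, the optimum is the weighted median (not the mean). Total weight W = 515; half-weight = 257.5.
Sort by position and accumulate weight:
  km 1 (Ashton, w=150) → cum 150
  km 15 (Denby, w=100) → cum 250
  km 40 (Brookfield, w=175) → cum 425  ≥ 257.5 → median here
  km 51 (Calder, w=90) → cum 515
Optimal location: km 40.

x = 40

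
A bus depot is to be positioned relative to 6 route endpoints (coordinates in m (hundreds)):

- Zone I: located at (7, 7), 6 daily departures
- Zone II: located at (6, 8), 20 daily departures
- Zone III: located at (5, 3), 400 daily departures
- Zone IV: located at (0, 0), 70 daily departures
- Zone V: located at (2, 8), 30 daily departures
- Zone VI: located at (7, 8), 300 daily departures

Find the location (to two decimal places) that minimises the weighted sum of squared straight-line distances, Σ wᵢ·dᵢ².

The minimiser of Σwᵢ‖p−pᵢ‖² is the weighted centroid p* = (Σwᵢpᵢ)/(Σwᵢ).
Σwᵢ = 826.
Σwᵢxᵢ = 6·7 + 20·6 + 400·5 + 70·0 + 30·2 + 300·7 = 4322.
Σwᵢyᵢ = 6·7 + 20·8 + 400·3 + 70·0 + 30·8 + 300·8 = 4042.
x* = 4322/826 = 5.23, y* = 4042/826 = 4.89.

(5.23, 4.89)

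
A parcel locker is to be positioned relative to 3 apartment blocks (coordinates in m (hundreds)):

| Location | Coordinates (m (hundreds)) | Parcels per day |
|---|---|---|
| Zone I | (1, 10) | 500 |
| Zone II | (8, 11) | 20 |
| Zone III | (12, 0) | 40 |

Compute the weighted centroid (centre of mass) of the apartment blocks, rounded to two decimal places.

(2.04, 9.32)

The minimiser of Σwᵢ‖p−pᵢ‖² is the weighted centroid p* = (Σwᵢpᵢ)/(Σwᵢ).
Σwᵢ = 560.
Σwᵢxᵢ = 500·1 + 20·8 + 40·12 = 1140.
Σwᵢyᵢ = 500·10 + 20·11 + 40·0 = 5220.
x* = 1140/560 = 2.04, y* = 5220/560 = 9.32.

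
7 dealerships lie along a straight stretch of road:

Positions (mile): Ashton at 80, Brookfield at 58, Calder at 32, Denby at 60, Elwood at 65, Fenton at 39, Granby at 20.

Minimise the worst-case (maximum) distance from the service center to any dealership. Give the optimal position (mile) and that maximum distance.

The 1-center on a line is the midpoint of the two extreme points: leftmost at 20, rightmost at 80.
Optimal location = (20 + 80)/2 = 50; maximum distance = (80 − 20)/2 = 30.

location 50, max distance 30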